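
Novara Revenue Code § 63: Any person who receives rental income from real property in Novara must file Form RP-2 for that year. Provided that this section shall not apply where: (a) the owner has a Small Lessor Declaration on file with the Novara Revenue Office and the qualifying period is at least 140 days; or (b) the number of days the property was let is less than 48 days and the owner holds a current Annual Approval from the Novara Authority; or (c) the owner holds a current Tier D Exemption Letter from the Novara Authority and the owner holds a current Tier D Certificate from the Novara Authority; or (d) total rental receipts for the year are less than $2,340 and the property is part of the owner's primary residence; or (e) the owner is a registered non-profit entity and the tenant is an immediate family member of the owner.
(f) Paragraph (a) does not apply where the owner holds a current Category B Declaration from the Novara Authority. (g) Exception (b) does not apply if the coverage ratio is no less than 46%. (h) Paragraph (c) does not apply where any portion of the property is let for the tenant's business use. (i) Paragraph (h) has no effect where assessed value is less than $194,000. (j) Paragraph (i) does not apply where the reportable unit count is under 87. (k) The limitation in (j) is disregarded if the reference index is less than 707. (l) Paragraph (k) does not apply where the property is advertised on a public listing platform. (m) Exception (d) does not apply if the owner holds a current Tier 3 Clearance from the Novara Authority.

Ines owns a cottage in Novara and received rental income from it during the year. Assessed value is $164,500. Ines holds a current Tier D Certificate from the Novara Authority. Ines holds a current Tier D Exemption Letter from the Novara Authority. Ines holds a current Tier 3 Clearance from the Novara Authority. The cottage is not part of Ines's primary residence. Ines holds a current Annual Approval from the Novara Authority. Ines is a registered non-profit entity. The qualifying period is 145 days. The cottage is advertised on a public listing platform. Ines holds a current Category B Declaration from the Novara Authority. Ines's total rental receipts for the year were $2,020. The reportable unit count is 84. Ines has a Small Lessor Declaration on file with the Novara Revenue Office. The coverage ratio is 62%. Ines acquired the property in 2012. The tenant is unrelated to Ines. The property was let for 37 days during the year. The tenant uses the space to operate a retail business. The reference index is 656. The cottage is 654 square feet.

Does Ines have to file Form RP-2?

Exception (a)'s conditions are all satisfied: a Small Lessor Declaration is on file; the qualifying period is 145 days, meeting the 140 days threshold. But applying paragraph (f): (f) is engaged — a current Category B Declaration is held. Exception (a) does not apply.
All of (b)'s requirements are met (the number of days the property was let is 37 days, less than the 48 days limit; a current Annual Approval is held). However, paragraph (g) must be considered: (g) applies — the coverage ratio is 62%, meeting the 46% threshold. So (b) is unavailable.
Exception (c)'s conditions are all satisfied: a current Tier D Exemption Letter is held; a current Tier D Certificate is held. Turning to paragraphs (h)–(l): (h) operates — the space is let for business use. (i) applies (assessed value is $164,500, less than the $194,000 limit), but is displaced by (j): (j) is triggered — the reportable unit count is 84, under the 87 limit. (k) would limit (j) — the reference index is 656, less than the 707 limit — but (l) sets (k) aside: (l) operates — the property is publicly advertised. Exception (c) does not apply.
Exception (d) fails — the cottage is not part of the primary residence.
Exception (e) requires that the tenant is an immediate family member of the owner; but the tenant is unrelated to the owner, so (e) is unavailable.
No exception applies. The general rule governs.

Yes — Ines must file Form RP-2.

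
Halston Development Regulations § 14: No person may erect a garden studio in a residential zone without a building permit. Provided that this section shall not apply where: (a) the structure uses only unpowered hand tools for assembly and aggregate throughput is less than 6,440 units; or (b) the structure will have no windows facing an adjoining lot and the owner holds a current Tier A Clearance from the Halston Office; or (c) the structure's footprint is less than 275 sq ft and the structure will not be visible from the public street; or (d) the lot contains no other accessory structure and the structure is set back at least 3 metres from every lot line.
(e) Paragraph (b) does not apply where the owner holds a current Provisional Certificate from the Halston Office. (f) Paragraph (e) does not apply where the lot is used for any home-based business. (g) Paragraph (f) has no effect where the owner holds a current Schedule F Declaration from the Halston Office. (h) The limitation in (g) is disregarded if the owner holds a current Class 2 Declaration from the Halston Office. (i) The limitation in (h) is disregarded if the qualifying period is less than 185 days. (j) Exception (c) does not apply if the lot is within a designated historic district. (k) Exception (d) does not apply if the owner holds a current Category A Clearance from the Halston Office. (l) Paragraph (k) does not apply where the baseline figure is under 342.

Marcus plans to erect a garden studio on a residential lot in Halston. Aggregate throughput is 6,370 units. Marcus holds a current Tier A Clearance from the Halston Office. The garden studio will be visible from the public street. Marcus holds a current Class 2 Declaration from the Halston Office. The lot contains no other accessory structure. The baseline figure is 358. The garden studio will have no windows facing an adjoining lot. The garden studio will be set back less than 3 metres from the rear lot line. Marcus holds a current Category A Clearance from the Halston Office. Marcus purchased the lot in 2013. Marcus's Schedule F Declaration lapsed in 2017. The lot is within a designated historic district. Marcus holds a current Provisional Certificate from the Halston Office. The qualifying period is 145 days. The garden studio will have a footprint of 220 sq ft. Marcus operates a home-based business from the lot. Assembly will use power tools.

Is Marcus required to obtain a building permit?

Exception (a) requires that the structure uses only unpowered hand tools for assembly; but assembly uses power tools, so (a) is unavailable.
Exception (b): no windows face an adjoining lot; a current Tier A Clearance is held — every condition holds. Under paragraphs (e)–(i): (e) is triggered (a current Provisional Certificate is held), but is set aside by (f): (f) is triggered — a home-based business operates on the lot. (g) is inapplicable (no current Schedule F Declaration is held), so (f) stands. (b) remains available.
Exception (c) fails — the structure will be visible from the street.
Exception (d) requires that the structure is set back at least 3 metres from every lot line; but the rear setback is under 3 m, so (d) is unavailable.

No — exception (b) applies; Marcus does not need a building permit.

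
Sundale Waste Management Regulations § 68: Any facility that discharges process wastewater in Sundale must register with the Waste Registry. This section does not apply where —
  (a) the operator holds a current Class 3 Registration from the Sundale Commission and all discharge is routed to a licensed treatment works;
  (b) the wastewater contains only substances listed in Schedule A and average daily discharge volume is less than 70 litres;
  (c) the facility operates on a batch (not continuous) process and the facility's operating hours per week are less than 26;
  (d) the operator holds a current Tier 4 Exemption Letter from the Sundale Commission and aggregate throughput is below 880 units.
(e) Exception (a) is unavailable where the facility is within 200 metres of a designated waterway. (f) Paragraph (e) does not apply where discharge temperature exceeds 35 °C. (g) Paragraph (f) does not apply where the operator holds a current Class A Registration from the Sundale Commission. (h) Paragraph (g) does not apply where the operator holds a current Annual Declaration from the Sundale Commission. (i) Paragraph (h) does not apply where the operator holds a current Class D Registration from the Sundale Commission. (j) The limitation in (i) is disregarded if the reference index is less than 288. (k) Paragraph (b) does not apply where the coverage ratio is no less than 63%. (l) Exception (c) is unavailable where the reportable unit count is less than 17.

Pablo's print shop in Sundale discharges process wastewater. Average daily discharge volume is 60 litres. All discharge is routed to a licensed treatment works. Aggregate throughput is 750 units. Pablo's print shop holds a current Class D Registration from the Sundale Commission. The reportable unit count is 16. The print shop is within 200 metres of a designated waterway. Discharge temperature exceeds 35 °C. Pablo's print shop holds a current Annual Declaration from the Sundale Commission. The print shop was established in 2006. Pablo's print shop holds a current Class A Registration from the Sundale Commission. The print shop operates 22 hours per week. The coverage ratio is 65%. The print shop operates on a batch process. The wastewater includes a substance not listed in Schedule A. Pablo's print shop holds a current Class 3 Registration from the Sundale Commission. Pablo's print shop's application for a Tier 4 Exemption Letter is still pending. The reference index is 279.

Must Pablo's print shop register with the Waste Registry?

No — exception (a) applies; Pablo's print shop is not required to register with the Waste Registry.

Exception (a) is satisfied on its face — a current Class 3 Registration is held; discharge is routed to a licensed treatment works. As to paragraphs (e)–(j): (e) would limit (a) — the print shop is within 200 m of a designated waterway — but (f) sets (e) aside: (f) operates — discharge temperature exceeds 35 °C. (g) operates (a current Class A Registration is held), but is displaced by (h): (h) is triggered — a current Annual Declaration is held. (i) is triggered (a current Class D Registration is held), but is itself disapplied by (j): (j) is engaged — the reference index is 279, less than the 288 limit. So (a) applies.
Exception (b) does not apply: the wastewater includes a non-Schedule-A substance.
Exception (c)'s conditions are all satisfied: the facility operates on a batch process; the facility's operating hours per week are 22, less than the 26 limit. But: (l) operates against (c): the reportable unit count is 16, less than the 17 limit. Exception (c) does not apply.
Exception (d) does not apply: no current Tier 4 Exemption Letter is held.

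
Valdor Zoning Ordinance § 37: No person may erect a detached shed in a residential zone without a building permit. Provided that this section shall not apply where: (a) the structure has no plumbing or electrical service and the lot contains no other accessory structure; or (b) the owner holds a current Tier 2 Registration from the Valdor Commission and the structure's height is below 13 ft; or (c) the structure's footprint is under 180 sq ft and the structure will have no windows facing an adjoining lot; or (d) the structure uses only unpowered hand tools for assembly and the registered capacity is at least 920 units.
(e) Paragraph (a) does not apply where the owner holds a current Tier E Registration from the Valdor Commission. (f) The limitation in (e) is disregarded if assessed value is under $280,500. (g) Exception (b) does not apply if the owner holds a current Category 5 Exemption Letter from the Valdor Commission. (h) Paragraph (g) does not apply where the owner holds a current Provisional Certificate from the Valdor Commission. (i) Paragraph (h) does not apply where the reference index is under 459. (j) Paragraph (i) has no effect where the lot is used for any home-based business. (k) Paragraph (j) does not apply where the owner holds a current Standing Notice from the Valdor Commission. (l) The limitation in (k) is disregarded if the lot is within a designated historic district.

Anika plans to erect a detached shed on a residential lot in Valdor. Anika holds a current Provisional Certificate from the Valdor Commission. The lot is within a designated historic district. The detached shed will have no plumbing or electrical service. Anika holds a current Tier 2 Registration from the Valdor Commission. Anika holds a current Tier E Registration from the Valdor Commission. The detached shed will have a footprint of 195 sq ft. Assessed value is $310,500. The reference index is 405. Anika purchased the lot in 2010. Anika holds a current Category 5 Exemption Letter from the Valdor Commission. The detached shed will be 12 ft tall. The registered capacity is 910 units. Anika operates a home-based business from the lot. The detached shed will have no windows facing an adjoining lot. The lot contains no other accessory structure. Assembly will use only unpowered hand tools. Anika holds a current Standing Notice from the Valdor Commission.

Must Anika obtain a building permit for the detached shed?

Exception (a): there is no plumbing or electrical service; the lot has no other accessory structure — every condition holds. However, paragraphs (e)–(f) must be considered: (e) operates against (a): a current Tier E Registration is held. (f), which would lift (e), is inapplicable — assessed value is $310,500, not under $280,500. (a) is therefore removed.
Exception (b) is satisfied on its face — a current Tier 2 Registration is held; the structure's height is 12 ft, below the 13 ft limit. As to paragraphs (g)–(l): (g) would limit (b) — a current Category 5 Exemption Letter is held — but (h) sets (g) aside: (h) operates against (g): a current Provisional Certificate is held. (i) would limit (h) — the reference index is 405, under the 459 limit — but (j) sets (i) aside: (j) applies — a home-based business operates on the lot. (k) applies (a current Standing Notice is held), but is overridden by (l): (l) is engaged — the lot is in a historic district. So (b) applies.
Exception (c) does not apply: the structure's footprint is 195 sq ft, not under 180 sq ft.
Exception (d) fails — the registered capacity is 910 units, short of 920 units.

No — exception (b) applies; Anika does not need a building permit.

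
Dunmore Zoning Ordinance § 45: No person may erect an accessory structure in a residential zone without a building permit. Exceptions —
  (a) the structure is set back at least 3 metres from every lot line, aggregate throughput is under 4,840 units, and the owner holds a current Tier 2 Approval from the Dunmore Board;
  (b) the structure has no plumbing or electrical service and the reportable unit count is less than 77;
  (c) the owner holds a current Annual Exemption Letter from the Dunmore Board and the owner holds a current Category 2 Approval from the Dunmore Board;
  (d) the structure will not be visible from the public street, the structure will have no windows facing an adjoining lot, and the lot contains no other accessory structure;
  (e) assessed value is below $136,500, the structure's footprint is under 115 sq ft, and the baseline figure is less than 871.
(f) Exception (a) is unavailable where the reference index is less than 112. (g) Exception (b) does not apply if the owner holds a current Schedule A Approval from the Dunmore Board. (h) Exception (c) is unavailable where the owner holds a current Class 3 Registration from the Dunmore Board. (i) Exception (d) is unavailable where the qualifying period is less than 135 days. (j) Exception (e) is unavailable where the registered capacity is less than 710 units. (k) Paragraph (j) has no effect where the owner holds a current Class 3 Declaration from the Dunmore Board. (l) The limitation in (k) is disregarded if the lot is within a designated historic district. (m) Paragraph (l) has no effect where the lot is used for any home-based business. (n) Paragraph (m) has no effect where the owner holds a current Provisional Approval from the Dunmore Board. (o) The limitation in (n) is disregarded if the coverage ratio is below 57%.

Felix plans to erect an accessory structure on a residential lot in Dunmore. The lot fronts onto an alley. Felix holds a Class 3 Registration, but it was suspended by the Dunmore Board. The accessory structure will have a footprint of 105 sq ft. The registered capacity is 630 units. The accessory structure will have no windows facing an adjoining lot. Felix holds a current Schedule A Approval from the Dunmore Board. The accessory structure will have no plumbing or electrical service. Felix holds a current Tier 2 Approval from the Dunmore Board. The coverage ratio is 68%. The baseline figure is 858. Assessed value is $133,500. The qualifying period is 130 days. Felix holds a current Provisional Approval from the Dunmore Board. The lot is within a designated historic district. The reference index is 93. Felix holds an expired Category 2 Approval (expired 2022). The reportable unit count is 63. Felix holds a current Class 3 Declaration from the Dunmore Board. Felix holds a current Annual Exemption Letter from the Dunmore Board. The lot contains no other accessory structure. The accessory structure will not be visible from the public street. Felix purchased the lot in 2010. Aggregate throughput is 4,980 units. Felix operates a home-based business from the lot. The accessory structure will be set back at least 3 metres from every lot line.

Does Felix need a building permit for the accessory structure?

Exception (a) requires that aggregate throughput is under 4,840 units; but aggregate throughput is 4,980 units, not under 4,840 units, so (a) is unavailable.
Exception (b)'s conditions are all satisfied: there is no plumbing or electrical service; the reportable unit count is 63, less than the 77 limit. But applying paragraph (g): (g) applies — a current Schedule A Approval is held. Exception (b) does not apply.
Exception (c) fails — there is no Category 2 Approval in force.
Exception (d)'s conditions are all satisfied: the structure will not be visible from the street; no windows face an adjoining lot; the lot has no other accessory structure. But: (i) operates against (d): the qualifying period is 130 days, less than the 135 days limit. So (d) is unavailable.
Exception (e): assessed value is $133,500, below the $136,500 limit; the structure's footprint is 105 sq ft, under the 115 sq ft limit; the baseline figure is 858, less than the 871 limit — every condition holds. But applying paragraphs (j)–(o): (j) operates against (e): the registered capacity is 630 units, less than the 710 units limit. (k) would limit (j) — a current Class 3 Declaration is held — but (l) sets (k) aside: (l) operates — the lot is in a historic district. (m) applies (a home-based business operates on the lot), but is displaced by (n): (n) is engaged — a current Provisional Approval is held. (o), which would lift (n), is not triggered — the coverage ratio is 68%, not below 57%. So (e) is unavailable.
No exception displaces § 45.

Yes — Felix must obtain a building permit.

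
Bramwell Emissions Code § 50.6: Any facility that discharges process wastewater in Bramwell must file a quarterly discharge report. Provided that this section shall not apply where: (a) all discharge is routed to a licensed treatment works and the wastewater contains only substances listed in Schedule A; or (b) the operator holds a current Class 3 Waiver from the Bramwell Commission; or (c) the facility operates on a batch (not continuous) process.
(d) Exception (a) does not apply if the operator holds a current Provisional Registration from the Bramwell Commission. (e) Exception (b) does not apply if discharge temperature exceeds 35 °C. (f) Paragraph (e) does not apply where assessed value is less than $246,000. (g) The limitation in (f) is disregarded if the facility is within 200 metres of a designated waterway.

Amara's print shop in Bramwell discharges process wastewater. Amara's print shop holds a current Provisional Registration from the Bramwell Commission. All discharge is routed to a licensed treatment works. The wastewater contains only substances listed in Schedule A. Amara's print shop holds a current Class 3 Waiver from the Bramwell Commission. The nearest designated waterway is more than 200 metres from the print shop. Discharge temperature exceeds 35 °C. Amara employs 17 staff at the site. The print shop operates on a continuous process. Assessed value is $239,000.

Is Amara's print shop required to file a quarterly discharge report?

Exception (a) is satisfied on its face — discharge is routed to a licensed treatment works; the wastewater is Schedule-A-only. But applying paragraph (d): (d) operates against (a): a current Provisional Registration is held. So (a) is unavailable.
All of (b)'s requirements are met (a current Class 3 Waiver is held). Applying paragraphs (e)–(g): (e) is engaged (discharge temperature exceeds 35 °C), but yields to (f): (f) is engaged — assessed value is $239,000, less than the $246,000 limit. (g), which would lift (f), is not engaged — the print shop is more than 200 m from any designated waterway. (b) remains available.
Exception (c) fails — the facility operates on a continuous process.

No — exception (b) applies; Amara's print shop is not required to file a quarterly discharge report.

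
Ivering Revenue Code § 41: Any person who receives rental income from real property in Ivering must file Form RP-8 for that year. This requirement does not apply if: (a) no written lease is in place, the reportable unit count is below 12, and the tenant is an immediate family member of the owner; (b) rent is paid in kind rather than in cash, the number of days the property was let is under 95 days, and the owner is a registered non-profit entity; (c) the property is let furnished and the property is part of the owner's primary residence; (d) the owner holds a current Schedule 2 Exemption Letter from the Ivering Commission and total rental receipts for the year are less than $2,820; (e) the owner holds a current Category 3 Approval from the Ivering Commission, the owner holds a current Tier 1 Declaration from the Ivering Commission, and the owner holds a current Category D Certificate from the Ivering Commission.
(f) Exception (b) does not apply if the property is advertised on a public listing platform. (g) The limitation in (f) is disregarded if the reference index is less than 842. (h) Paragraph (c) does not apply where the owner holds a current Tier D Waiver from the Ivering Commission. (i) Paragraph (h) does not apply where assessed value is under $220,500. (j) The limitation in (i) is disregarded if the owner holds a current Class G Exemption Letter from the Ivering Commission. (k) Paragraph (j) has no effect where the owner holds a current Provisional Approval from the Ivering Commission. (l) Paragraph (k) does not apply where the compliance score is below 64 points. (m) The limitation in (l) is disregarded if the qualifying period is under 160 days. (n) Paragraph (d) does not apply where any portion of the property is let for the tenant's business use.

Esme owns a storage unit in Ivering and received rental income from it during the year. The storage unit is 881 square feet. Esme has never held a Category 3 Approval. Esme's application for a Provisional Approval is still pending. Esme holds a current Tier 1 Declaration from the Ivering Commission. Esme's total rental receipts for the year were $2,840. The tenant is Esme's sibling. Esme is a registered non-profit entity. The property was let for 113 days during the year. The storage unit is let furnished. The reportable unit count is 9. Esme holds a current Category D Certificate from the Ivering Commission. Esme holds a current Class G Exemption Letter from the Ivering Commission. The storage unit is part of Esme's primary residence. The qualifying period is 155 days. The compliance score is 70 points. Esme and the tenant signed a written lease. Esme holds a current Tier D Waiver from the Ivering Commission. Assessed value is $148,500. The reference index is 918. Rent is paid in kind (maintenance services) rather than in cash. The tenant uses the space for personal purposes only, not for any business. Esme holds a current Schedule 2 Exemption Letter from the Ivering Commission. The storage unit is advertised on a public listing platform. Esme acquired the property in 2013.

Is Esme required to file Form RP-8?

Yes — Esme must file Form RP-8.

Exception (a) fails — a written lease is in place.
Exception (b) does not apply: the number of days the property was let is 113 days, not under 95 days.
All of (c)'s requirements are met (the property is let furnished; the storage unit is part of the primary residence). Turning to paragraphs (h)–(m): (h) operates against (c): a current Tier D Waiver is held. (i) is engaged (assessed value is $148,500, under the $220,500 limit), but is itself disapplied by (j): (j) operates against (i): a current Class G Exemption Letter is held. (k), which would lift (j), is inapplicable — no current Provisional Approval is held. Exception (c) does not apply.
Exception (d) does not apply: total rental receipts for the year are $2,840, not less than $2,820.
Exception (e) does not apply: there is no Category 3 Approval in force.
Every exception is unavailable, so the rule governs.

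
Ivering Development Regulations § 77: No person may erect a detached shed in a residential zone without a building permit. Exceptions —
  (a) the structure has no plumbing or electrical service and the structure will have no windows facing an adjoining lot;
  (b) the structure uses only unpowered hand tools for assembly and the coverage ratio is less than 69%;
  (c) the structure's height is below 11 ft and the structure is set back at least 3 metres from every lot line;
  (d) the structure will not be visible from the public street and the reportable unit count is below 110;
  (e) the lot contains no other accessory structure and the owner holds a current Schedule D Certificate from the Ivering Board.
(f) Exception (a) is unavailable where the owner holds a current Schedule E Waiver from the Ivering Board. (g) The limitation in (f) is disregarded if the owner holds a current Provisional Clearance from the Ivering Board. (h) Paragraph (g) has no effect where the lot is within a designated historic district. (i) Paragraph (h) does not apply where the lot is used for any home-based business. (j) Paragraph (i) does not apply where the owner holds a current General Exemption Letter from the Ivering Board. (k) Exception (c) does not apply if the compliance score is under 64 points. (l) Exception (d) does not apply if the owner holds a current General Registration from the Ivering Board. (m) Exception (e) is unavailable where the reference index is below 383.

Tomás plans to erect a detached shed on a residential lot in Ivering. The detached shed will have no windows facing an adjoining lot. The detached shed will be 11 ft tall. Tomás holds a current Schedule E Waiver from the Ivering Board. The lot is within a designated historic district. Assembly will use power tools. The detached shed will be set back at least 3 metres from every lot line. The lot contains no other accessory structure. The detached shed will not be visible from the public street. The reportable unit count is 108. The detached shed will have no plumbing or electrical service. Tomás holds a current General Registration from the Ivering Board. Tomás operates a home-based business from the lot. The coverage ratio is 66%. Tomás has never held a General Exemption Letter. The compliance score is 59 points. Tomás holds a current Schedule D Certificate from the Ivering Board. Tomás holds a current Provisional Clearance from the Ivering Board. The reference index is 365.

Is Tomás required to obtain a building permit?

No — exception (a) applies; Tomás does not need a building permit.

Exception (a): there is no plumbing or electrical service; no windows face an adjoining lot — every condition holds. Under paragraphs (f)–(j): (f) would limit (a) — a current Schedule E Waiver is held — but (g) sets (f) aside: (g) operates against (f): a current Provisional Clearance is held. (h) would limit (g) — the lot is in a historic district — but (i) sets (h) aside: (i) is triggered — a home-based business operates on the lot. (j) is inapplicable (there is no General Exemption Letter in force), so (i) stands. Exception (a) stands.
Exception (b) requires that the structure uses only unpowered hand tools for assembly; but assembly uses power tools, so (b) is unavailable.
Exception (c) fails — the structure's height is 11 ft, not below 11 ft.
Exception (d) is satisfied on its face — the structure will not be visible from the street; the reportable unit count is 108, below the 110 limit. Turning to paragraph (l): (l) operates against (d): a current General Registration is held. (d) is therefore removed.
All of (e)'s requirements are met (the lot has no other accessory structure; a current Schedule D Certificate is held). However, paragraph (m) must be considered: (m) operates against (e): the reference index is 365, below the 383 limit. (e) is therefore removed.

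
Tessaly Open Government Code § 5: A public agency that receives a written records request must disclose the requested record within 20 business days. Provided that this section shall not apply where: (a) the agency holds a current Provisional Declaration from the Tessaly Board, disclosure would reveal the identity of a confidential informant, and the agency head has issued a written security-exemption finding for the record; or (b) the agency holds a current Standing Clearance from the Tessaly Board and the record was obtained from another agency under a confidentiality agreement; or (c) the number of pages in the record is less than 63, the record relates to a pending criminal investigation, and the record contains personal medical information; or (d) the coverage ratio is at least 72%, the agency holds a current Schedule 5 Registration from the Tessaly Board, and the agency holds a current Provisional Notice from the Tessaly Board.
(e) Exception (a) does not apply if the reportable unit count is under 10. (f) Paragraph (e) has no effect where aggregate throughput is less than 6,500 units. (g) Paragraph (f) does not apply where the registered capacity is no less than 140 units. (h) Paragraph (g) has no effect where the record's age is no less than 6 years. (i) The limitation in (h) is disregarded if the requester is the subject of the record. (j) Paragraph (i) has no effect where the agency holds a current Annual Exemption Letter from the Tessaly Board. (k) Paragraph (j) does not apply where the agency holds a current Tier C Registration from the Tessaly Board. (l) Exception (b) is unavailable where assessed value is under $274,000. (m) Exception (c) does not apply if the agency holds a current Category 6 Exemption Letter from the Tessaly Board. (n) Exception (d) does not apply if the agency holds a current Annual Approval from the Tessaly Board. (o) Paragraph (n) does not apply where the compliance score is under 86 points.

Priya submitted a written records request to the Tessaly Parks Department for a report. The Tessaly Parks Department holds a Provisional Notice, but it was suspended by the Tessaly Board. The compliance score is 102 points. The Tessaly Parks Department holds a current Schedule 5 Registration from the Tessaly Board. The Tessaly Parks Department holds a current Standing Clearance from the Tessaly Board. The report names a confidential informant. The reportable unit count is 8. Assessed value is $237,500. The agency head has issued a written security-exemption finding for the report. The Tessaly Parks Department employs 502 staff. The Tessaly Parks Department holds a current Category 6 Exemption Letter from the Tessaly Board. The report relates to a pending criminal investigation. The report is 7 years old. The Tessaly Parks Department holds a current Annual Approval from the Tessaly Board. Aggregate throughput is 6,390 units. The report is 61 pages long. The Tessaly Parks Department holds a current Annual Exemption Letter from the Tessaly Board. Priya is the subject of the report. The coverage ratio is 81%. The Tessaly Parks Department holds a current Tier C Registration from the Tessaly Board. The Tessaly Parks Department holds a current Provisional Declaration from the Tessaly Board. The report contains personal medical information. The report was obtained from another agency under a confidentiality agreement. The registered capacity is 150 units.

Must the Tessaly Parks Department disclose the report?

Exception (a)'s conditions are all satisfied: a current Provisional Declaration is held; the report names a confidential informant; a written security-exemption finding has been issued. However, paragraphs (e)–(k) must be considered: (e) operates against (a): the reportable unit count is 8, under the 10 limit. (f) would limit (e) — aggregate throughput is 6,390 units, less than the 6,500 units limit — but (g) sets (f) aside: (g) operates against (f): the registered capacity is 150 units, meeting the 140 units threshold. (h) would limit (g) — the record's age is 7 years, meeting the 6 years threshold — but (i) sets (h) aside: (i) applies — Priya is the subject of the report. (j) would limit (i) — a current Annual Exemption Letter is held — but (k) sets (j) aside: (k) operates against (j): a current Tier C Registration is held. (a) is therefore removed.
Exception (b)'s conditions are all satisfied: a current Standing Clearance is held; the report was obtained under a confidentiality agreement. Turning to paragraph (l): (l) operates against (b): assessed value is $237,500, under the $274,000 limit. So (b) is unavailable.
Exception (c) is satisfied on its face — the number of pages in the record is 61, less than the 63 limit; the report relates to a pending investigation; the report contains personal medical information. Turning to paragraph (m): (m) is triggered — a current Category 6 Exemption Letter is held. Exception (c) does not apply.
Exception (d) fails — no current Provisional Notice is held.
No exception is made out. the Tessaly Parks Department falls within the general rule.

Yes — the Tessaly Parks Department must disclose the report.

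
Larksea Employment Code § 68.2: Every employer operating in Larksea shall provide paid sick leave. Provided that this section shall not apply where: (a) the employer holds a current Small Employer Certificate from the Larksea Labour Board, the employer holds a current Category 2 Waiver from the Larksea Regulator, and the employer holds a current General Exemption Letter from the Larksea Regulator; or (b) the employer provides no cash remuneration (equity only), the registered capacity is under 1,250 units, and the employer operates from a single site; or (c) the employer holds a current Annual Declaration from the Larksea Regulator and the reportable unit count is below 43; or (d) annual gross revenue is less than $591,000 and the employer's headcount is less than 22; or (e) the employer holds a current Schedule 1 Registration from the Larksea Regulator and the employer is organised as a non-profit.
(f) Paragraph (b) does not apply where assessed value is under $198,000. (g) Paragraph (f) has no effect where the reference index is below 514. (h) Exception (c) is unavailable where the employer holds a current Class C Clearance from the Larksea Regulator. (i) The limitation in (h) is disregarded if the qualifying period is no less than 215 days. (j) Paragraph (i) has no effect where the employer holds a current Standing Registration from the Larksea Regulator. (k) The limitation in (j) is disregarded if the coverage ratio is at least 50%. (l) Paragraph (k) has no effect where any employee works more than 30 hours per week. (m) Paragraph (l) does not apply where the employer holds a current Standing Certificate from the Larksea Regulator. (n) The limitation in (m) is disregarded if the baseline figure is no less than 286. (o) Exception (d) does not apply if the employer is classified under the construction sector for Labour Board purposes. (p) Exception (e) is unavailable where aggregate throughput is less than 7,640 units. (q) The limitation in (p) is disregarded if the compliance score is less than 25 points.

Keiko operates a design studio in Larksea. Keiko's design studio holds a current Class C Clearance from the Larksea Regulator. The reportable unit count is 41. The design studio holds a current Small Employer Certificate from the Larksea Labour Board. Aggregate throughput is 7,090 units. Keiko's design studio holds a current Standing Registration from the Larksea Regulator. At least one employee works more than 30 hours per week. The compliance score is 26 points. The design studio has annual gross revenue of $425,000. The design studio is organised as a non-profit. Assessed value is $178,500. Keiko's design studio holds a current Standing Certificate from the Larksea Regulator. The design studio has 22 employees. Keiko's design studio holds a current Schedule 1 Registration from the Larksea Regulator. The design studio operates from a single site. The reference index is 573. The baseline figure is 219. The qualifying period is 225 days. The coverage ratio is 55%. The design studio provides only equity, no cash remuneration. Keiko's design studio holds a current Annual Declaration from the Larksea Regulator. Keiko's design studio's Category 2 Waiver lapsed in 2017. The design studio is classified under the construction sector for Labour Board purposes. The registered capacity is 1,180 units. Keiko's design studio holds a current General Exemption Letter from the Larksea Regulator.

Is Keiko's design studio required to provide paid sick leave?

Exception (a) does not apply: the Category 2 Waiver is not current.
Exception (b) is satisfied on its face — remuneration is equity-only; the registered capacity is 1,180 units, under the 1,250 units limit; the employer operates from a single site. Turning to paragraphs (f)–(g): (f) is triggered — assessed value is $178,500, under the $198,000 limit. (g), which would lift (f), is not triggered — the reference index is 573, not below 514. Exception (b) does not apply.
Exception (c)'s conditions are all satisfied: a current Annual Declaration is held; the reportable unit count is 41, below the 43 limit. As to paragraphs (h)–(n): (h) operates (a current Class C Clearance is held), but is itself disapplied by (i): (i) operates against (h): the qualifying period is 225 days, meeting the 215 days threshold. (j) operates (a current Standing Registration is held), but is set aside by (k): (k) operates against (j): the coverage ratio is 55%, meeting the 50% threshold. (l) would limit (k) — at least one employee exceeds 30 hours/week — but (m) sets (l) aside: (m) operates — a current Standing Certificate is held. (n), which would lift (m), does not operate here — the baseline figure is 219, short of 286. Exception (c) stands.
Exception (d) does not apply: the employer's headcount is 22, not less than 22.
All of (e)'s requirements are met (a current Schedule 1 Registration is held; the employer is a non-profit). However, paragraphs (p)–(q) must be considered: (p) operates — aggregate throughput is 7,090 units, less than the 7,640 units limit. (q) is inapplicable (the compliance score is 26 points, not less than 25 points), so (p) stands. So (e) is unavailable.

No — exception (c) applies; Keiko's design studio is not required to provide paid sick leave.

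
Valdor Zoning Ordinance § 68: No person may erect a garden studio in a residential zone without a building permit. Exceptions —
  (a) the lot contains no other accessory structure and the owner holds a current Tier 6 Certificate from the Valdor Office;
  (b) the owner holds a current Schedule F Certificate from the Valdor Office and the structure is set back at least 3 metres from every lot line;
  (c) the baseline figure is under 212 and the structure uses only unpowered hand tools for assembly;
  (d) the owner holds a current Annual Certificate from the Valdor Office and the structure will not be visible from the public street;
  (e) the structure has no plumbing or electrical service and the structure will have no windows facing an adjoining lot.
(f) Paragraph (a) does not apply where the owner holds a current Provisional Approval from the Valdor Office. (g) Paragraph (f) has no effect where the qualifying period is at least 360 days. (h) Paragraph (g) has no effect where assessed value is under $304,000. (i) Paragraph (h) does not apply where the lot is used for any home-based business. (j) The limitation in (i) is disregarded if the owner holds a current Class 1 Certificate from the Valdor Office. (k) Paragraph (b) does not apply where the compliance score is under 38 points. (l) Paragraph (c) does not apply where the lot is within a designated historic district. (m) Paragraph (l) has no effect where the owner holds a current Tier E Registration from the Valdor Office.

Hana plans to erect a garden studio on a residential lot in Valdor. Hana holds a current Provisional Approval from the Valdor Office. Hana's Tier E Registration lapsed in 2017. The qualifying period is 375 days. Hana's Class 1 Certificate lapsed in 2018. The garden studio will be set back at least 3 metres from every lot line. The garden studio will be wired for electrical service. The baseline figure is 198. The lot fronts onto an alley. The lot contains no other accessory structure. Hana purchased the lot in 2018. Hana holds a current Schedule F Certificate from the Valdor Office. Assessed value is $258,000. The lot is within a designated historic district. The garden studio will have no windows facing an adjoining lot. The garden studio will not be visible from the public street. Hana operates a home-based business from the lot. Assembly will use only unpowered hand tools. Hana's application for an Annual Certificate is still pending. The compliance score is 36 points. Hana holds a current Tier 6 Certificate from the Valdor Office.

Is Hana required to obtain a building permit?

No — exception (a) applies; Hana does not need a building permit.

All of (a)'s requirements are met (the lot has no other accessory structure; a current Tier 6 Certificate is held). Considering the limiting provisions: (f) would limit (a) — a current Provisional Approval is held — but (g) sets (f) aside: (g) is triggered — the qualifying period is 375 days, meeting the 360 days threshold. (h) would limit (g) — assessed value is $258,000, under the $304,000 limit — but (i) sets (h) aside: (i) operates against (h): a home-based business operates on the lot. (j), which would lift (i), is not triggered — there is no Class 1 Certificate in force. (a) remains available.
Exception (b) is satisfied on its face — a current Schedule F Certificate is held; the setback is at least 3 m on every side. But applying paragraph (k): (k) operates — the compliance score is 36 points, under the 38 points limit. So (b) is unavailable.
Exception (c) is satisfied on its face — the baseline figure is 198, under the 212 limit; assembly uses only hand tools. But: (l) applies — the lot is in a historic district. (m), which would lift (l), does not operate here — the Tier E Registration is not current. Exception (c) does not apply.
Exception (d) requires that the owner holds a current Annual Certificate from the Valdor Office; but the Annual Certificate is not current, so (d) is unavailable.
Exception (e) fails — electrical service is planned.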